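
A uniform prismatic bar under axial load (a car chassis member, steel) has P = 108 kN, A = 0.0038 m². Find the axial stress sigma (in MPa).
Model: a uniform prismatic bar under axial load, so sigma = P / A.
Convert to SI units:
  P = 108 kN = 108000 N
Substitute:
  sigma = 108000 / 0.0038
  sigma = 2.842 × 10⁷ Pa
Convert: sigma = 2.842 × 10⁷ Pa = 28.42 MPa
Final answer: sigma = 28.42 MPa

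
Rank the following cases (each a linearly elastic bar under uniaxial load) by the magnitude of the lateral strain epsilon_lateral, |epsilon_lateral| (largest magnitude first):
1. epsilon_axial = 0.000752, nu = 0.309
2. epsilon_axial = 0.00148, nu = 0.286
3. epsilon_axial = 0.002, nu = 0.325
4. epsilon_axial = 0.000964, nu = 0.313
Model: a linearly elastic bar under uniaxial load, so epsilon_lateral = -nu·epsilon_axial (SI units).
  Case 1: epsilon_lateral = -(0.309 × 0.000752) = -0.0002324
  Case 2: epsilon_lateral = -(0.286 × 0.00148) = -0.0004233
  Case 3: epsilon_lateral = -(0.325 × 0.002) = -0.00065
  Case 4: epsilon_lateral = -(0.313 × 0.000964) = -0.0003017
Ordering by |epsilon_lateral|: 0.00065 (case 3) > 0.0004233 (case 2) > 0.0003017 (case 4) > 0.0002324 (case 1)
Final answer: 3, 2, 4, 1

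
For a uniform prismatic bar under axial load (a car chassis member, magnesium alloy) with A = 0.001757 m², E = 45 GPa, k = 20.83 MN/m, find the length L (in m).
Model: a uniform prismatic bar under axial load, so k = (A·E) / L.
Solve for L: L = (A·E) / k.
Convert to SI units:
  E = 45 GPa = 4.5 × 10¹⁰ Pa
  k = 20.83 MN/m = 2.083 × 10⁷ N/m
Substitute:
  L = (0.001757 × (4.5 × 10¹⁰)) / (2.083 × 10⁷)
  L = 3.796 m
Final answer: L = 3.796 m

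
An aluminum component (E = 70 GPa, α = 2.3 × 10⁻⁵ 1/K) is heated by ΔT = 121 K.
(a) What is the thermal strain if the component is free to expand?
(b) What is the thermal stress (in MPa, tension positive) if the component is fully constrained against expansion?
(a) Free thermal strain ε_th = α·ΔT = (2.3 × 10⁻⁵) × 121 = 0.002783
(b) Fully constrained, the expansion is suppressed, so σ = -E·α·ΔT. Convert E = 70 GPa = 7 × 10¹⁰ Pa.
  σ = -(7 × 10¹⁰) × (2.3 × 10⁻⁵) × 121 = -1.948 × 10⁸ Pa = -194.8 MPa (compressive)
Final answer: (a) ε_th = 0.002783, (b) σ = -194.8 MPa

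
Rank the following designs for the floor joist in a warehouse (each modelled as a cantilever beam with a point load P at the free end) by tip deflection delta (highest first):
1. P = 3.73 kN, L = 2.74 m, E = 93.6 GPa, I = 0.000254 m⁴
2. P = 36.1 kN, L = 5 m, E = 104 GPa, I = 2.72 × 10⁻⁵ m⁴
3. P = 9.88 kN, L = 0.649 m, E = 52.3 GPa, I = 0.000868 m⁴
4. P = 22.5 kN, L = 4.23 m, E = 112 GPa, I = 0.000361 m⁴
Model: a cantilever beam with a point load P at the free end, so delta = (P·L^3) / (3·E·I) (SI units).
  Case 1: delta = (3730 × 2.74^3) / (3 × (9.36 × 10¹⁰) × 0.000254) = 0.001076 m = 1.076 mm
  Case 2: delta = (36100 × 5^3) / (3 × (1.04 × 10¹¹) × (2.72 × 10⁻⁵)) = 0.5317 m = 531.7 mm
  Case 3: delta = (9880 × 0.649^3) / (3 × (5.23 × 10¹⁰) × 0.000868) = 1.983 × 10⁻⁵ m = 0.01983 mm
  Case 4: delta = (22500 × 4.23^3) / (3 × (1.12 × 10¹¹) × 0.000361) = 0.01404 m = 14.04 mm
Ordering: 531.7 mm (case 2) > 14.04 mm (case 4) > 1.076 mm (case 1) > 0.01983 mm (case 3)
Final answer: 2, 4, 1, 3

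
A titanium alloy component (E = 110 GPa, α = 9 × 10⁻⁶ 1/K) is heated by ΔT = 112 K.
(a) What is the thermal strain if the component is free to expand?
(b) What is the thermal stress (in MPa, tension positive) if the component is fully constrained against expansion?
(a) Free thermal strain ε_th = α·ΔT = (9 × 10⁻⁶) × 112 = 0.001008
(b) Fully constrained, the expansion is suppressed, so σ = -E·α·ΔT. Convert E = 110 GPa = 1.1 × 10¹¹ Pa.
  σ = -(1.1 × 10¹¹) × (9 × 10⁻⁶) × 112 = -1.109 × 10⁸ Pa = -110.9 MPa (compressive)
Final answer: (a) ε_th = 0.001008, (b) σ = -110.9 MPa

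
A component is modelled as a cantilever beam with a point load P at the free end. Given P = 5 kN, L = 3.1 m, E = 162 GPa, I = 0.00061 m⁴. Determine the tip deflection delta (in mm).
Model: a cantilever beam with a point load P at the free end, so delta = (P·L^3) / (3·E·I).
Convert to SI units:
  P = 5 kN = 5000 N
  E = 162 GPa = 1.62 × 10¹¹ Pa
Substitute:
  delta = (5000 × 3.1^3) / (3 × (1.62 × 10¹¹) × 0.00061)
  delta = 0.0005024 m
Convert: delta = 0.0005024 m = 0.5024 mm
Final answer: delta = 0.5024 mm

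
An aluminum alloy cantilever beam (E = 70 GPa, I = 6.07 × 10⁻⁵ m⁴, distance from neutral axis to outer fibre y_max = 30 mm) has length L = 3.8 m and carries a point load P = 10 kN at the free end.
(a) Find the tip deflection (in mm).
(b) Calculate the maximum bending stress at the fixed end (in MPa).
(a) Tip deflection of a cantilever with an end point load: δ = P·L^3 / (3·E·I). Convert P = 10 kN = 10000 N, E = 70 GPa = 7 × 10¹⁰ Pa.
  δ = (10000 × 3.8^3) / (3 × (7 × 10¹⁰) × (6.07 × 10⁻⁵)) = 0.04305 m = 43.05 mm
(b) Maximum bending moment at the fixed end: M = P·L = 10000 × 3.8 = 38000 N·m. Convert y_max = 30 mm = 0.03 m.
  σ = M·y_max / I = (38000 × 0.03) / (6.07 × 10⁻⁵) = 1.878 × 10⁷ Pa = 18.78 MPa
Final answer: (a) δ = 43.05 mm, (b) σ = 18.78 MPa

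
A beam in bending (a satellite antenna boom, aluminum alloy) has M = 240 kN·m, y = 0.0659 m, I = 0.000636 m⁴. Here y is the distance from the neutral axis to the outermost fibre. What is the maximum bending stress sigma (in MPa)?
Model: a beam in bending, so sigma = (M·y) / I.
Convert to SI units:
  M = 240 kN·m = 240000 N·m
Substitute:
  sigma = (240000 × 0.0659) / 0.000636
  sigma = 2.487 × 10⁷ Pa
Convert: sigma = 2.487 × 10⁷ Pa = 24.87 MPa
Final answer: sigma = 24.87 MPa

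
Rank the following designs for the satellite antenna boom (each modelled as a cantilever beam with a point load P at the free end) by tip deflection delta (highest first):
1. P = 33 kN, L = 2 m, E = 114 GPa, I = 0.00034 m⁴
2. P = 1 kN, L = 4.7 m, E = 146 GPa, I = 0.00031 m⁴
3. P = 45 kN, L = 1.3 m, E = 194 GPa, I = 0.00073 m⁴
Model: a cantilever beam with a point load P at the free end, so delta = (P·L^3) / (3·E·I) (SI units).
  Case 1: delta = (33000 × 2^3) / (3 × (1.14 × 10¹¹) × 0.00034) = 0.00227 m = 2.27 mm
  Case 2: delta = (1000 × 4.7^3) / (3 × (1.46 × 10¹¹) × 0.00031) = 0.0007646 m = 0.7646 mm
  Case 3: delta = (45000 × 1.3^3) / (3 × (1.94 × 10¹¹) × 0.00073) = 0.0002327 m = 0.2327 mm
Ordering: 2.27 mm (case 1) > 0.7646 mm (case 2) > 0.2327 mm (case 3)
Final answer: 1, 2, 3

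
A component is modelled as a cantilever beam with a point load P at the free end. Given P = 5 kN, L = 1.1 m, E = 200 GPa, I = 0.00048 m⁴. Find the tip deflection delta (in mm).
Model: a cantilever beam with a point load P at the free end, so delta = (P·L^3) / (3·E·I).
Convert to SI units:
  P = 5 kN = 5000 N
  E = 200 GPa = 2 × 10¹¹ Pa
Substitute:
  delta = (5000 × 1.1^3) / (3 × (2 × 10¹¹) × 0.00048)
  delta = 2.311 × 10⁻⁵ m
Convert: delta = 2.311 × 10⁻⁵ m = 0.02311 mm
Final answer: delta = 0.02311 mm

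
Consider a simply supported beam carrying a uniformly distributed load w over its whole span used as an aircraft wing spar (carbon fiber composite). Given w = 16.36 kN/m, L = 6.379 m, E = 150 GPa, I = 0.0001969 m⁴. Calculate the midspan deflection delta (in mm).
Model: a simply supported beam carrying a uniformly distributed load w over its whole span, so delta = (5·w·L^4) / (384·E·I).
Convert to SI units:
  w = 16.36 kN/m = 16360 N/m
  E = 150 GPa = 1.5 × 10¹¹ Pa
Substitute:
  delta = (5 × 16360 × 6.379^4) / (384 × (1.5 × 10¹¹) × 0.0001969)
  delta = 0.01194 m
Convert: delta = 0.01194 m = 11.94 mm
Final answer: delta = 11.94 mm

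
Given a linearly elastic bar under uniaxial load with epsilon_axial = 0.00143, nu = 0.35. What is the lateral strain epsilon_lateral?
Model: a linearly elastic bar under uniaxial load, so epsilon_lateral = -nu·epsilon_axial.
Substitute:
  epsilon_lateral = -(0.35 × 0.00143)
  epsilon_lateral = -0.0005005
Final answer: epsilon_lateral = -0.0005005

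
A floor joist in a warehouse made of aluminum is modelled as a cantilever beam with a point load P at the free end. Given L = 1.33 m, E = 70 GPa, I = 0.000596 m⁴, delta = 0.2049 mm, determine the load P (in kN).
Model: a cantilever beam with a point load P at the free end, so delta = (P·L^3) / (3·E·I).
Solve for P: P = (3·delta·E·I) / L^3.
Convert to SI units:
  E = 70 GPa = 7 × 10¹⁰ Pa
  delta = 0.2049 mm = 0.0002049 m
Substitute:
  P = (3 × 0.0002049 × (7 × 10¹⁰) × 0.000596) / 1.33^3
  P = 10900 N
Convert: P = 10900 N = 10.9 kN
Final answer: P = 10.9 kN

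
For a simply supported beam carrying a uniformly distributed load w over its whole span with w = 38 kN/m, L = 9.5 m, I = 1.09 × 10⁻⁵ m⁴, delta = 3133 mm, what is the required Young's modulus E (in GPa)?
Model: a simply supported beam carrying a uniformly distributed load w over its whole span, so delta = (5·w·L^4) / (384·E·I).
Solve for E: E = (5·w·L^4) / (384·delta·I).
Convert to SI units:
  w = 38 kN/m = 38000 N/m
  delta = 3133 mm = 3.133 m
Substitute:
  E = (5 × 38000 × 9.5^4) / (384 × 3.133 × (1.09 × 10⁻⁵))
  E = 1.18 × 10¹¹ Pa
Convert: E = 1.18 × 10¹¹ Pa = 118 GPa
Final answer: E = 118 GPa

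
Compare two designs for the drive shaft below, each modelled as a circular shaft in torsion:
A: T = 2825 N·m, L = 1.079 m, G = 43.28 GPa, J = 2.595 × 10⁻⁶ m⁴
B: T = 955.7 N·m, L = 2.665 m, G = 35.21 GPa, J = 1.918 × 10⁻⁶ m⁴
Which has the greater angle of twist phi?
Model: a circular shaft in torsion, so phi = (T·L) / (G·J) (SI units).
  A: phi = (2825 × 1.079) / ((4.328 × 10¹⁰) × (2.595 × 10⁻⁶)) = 0.02714 rad = 1.555°
  B: phi = (955.7 × 2.665) / ((3.521 × 10¹⁰) × (1.918 × 10⁻⁶)) = 0.03771 rad = 2.161°
2.161° > 1.555°, so B is larger.
Final answer: B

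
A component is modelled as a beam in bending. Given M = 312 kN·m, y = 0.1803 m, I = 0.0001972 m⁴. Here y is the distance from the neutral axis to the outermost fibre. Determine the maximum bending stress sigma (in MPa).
Model: a beam in bending, so sigma = (M·y) / I.
Convert to SI units:
  M = 312 kN·m = 312000 N·m
Substitute:
  sigma = (312000 × 0.1803) / 0.0001972
  sigma = 2.853 × 10⁸ Pa
Convert: sigma = 2.853 × 10⁸ Pa = 285.3 MPa
Final answer: sigma = 285.3 MPa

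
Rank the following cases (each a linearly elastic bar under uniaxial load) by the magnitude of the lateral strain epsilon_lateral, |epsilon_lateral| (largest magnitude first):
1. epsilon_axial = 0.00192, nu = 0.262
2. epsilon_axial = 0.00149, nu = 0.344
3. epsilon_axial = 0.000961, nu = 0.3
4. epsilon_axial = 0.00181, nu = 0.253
Model: a linearly elastic bar under uniaxial load, so epsilon_lateral = -nu·epsilon_axial (SI units).
  Case 1: epsilon_lateral = -(0.262 × 0.00192) = -0.000503
  Case 2: epsilon_lateral = -(0.344 × 0.00149) = -0.0005126
  Case 3: epsilon_lateral = -(0.3 × 0.000961) = -0.0002883
  Case 4: epsilon_lateral = -(0.253 × 0.00181) = -0.0004579
Ordering by |epsilon_lateral|: 0.0005126 (case 2) > 0.000503 (case 1) > 0.0004579 (case 4) > 0.0002883 (case 3)
Final answer: 2, 1, 4, 3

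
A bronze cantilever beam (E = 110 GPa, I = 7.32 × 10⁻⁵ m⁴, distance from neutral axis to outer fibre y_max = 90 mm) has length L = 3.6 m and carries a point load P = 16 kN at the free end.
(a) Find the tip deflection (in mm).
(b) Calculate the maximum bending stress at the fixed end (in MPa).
(a) Tip deflection of a cantilever with an end point load: δ = P·L^3 / (3·E·I). Convert P = 16 kN = 16000 N, E = 110 GPa = 1.1 × 10¹¹ Pa.
  δ = (16000 × 3.6^3) / (3 × (1.1 × 10¹¹) × (7.32 × 10⁻⁵)) = 0.0309 m = 30.9 mm
(b) Maximum bending moment at the fixed end: M = P·L = 16000 × 3.6 = 57600 N·m. Convert y_max = 90 mm = 0.09 m.
  σ = M·y_max / I = (57600 × 0.09) / (7.32 × 10⁻⁵) = 7.082 × 10⁷ Pa = 70.82 MPa
Final answer: (a) δ = 30.9 mm, (b) σ = 70.82 MPa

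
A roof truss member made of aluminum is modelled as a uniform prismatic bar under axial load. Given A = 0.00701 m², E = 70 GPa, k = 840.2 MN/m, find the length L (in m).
Model: a uniform prismatic bar under axial load, so k = (A·E) / L.
Solve for L: L = (A·E) / k.
Convert to SI units:
  E = 70 GPa = 7 × 10¹⁰ Pa
  k = 840.2 MN/m = 8.402 × 10⁸ N/m
Substitute:
  L = (0.00701 × (7 × 10¹⁰)) / (8.402 × 10⁸)
  L = 0.584 m
Final answer: L = 0.584 m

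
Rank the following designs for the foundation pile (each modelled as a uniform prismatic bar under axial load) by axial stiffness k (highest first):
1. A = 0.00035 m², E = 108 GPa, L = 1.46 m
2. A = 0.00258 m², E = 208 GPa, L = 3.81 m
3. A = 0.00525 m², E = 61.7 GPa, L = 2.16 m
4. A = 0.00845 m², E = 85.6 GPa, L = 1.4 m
Model: a uniform prismatic bar under axial load, so k = (A·E) / L (SI units).
  Case 1: k = (0.00035 × (1.08 × 10¹¹)) / 1.46 = 2.589 × 10⁷ N/m = 25.89 MN/m
  Case 2: k = (0.00258 × (2.08 × 10¹¹)) / 3.81 = 1.409 × 10⁸ N/m = 140.9 MN/m
  Case 3: k = (0.00525 × (6.17 × 10¹⁰)) / 2.16 = 1.5 × 10⁸ N/m = 150 MN/m
  Case 4: k = (0.00845 × (8.56 × 10¹⁰)) / 1.4 = 5.167 × 10⁸ N/m = 516.7 MN/m
Ordering: 516.7 MN/m (case 4) > 150 MN/m (case 3) > 140.9 MN/m (case 2) > 25.89 MN/m (case 1)
Final answer: 4, 3, 2, 1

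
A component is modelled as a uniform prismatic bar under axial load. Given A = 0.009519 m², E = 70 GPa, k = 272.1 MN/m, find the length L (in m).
Model: a uniform prismatic bar under axial load, so k = (A·E) / L.
Solve for L: L = (A·E) / k.
Convert to SI units:
  E = 70 GPa = 7 × 10¹⁰ Pa
  k = 272.1 MN/m = 2.721 × 10⁸ N/m
Substitute:
  L = (0.009519 × (7 × 10¹⁰)) / (2.721 × 10⁸)
  L = 2.449 m
Final answer: L = 2.449 m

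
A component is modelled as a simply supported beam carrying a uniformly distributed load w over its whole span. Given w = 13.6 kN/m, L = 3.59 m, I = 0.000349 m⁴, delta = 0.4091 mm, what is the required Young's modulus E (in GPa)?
Model: a simply supported beam carrying a uniformly distributed load w over its whole span, so delta = (5·w·L^4) / (384·E·I).
Solve for E: E = (5·w·L^4) / (384·delta·I).
Convert to SI units:
  w = 13.6 kN/m = 13600 N/m
  delta = 0.4091 mm = 0.0004091 m
Substitute:
  E = (5 × 13600 × 3.59^4) / (384 × 0.0004091 × 0.000349)
  E = 2.06 × 10¹¹ Pa
Convert: E = 2.06 × 10¹¹ Pa = 206 GPa
Final answer: E = 206 GPa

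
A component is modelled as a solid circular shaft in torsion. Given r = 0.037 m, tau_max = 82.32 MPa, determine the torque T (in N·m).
Model: a solid circular shaft in torsion, so tau_max = (2·T) / (π·r^3).
Solve for T: T = (π·tau_max·r^3) / 2.
Convert to SI units:
  tau_max = 82.32 MPa = 8.232 × 10⁷ Pa
Substitute:
  T = (π × (8.232 × 10⁷) × 0.037^3) / 2
  T = 6550 N·m
Final answer: T = 6550 N·m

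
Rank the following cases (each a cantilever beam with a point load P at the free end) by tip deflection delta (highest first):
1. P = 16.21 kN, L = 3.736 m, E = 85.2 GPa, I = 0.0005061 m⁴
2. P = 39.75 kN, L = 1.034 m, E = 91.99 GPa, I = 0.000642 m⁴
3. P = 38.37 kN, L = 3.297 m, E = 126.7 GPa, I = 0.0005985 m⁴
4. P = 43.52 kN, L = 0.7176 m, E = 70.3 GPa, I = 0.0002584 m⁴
Model: a cantilever beam with a point load P at the free end, so delta = (P·L^3) / (3·E·I) (SI units).
  Case 1: delta = (16210 × 3.736^3) / (3 × (8.52 × 10¹⁰) × 0.0005061) = 0.006534 m = 6.534 mm
  Case 2: delta = (39750 × 1.034^3) / (3 × (9.199 × 10¹⁰) × 0.000642) = 0.000248 m = 0.248 mm
  Case 3: delta = (38370 × 3.297^3) / (3 × (1.267 × 10¹¹) × 0.0005985) = 0.006045 m = 6.045 mm
  Case 4: delta = (43520 × 0.7176^3) / (3 × (7.03 × 10¹⁰) × 0.0002584) = 0.0002951 m = 0.2951 mm
Ordering: 6.534 mm (case 1) > 6.045 mm (case 3) > 0.2951 mm (case 4) > 0.248 mm (case 2)
Final answer: 1, 3, 4, 2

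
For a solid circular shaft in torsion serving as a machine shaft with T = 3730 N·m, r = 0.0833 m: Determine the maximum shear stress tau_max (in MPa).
Model: a solid circular shaft in torsion, so tau_max = (2·T) / (π·r^3).
Substitute:
  tau_max = (2 × 3730) / (π × 0.0833^3)
  tau_max = 4.108 × 10⁶ Pa
Convert: tau_max = 4.108 × 10⁶ Pa = 4.108 MPa
Final answer: tau_max = 4.108 MPa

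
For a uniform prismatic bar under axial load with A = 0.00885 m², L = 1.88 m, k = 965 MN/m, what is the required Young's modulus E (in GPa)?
Model: a uniform prismatic bar under axial load, so k = (A·E) / L.
Solve for E: E = (k·L) / A.
Convert to SI units:
  k = 965 MN/m = 9.65 × 10⁸ N/m
Substitute:
  E = ((9.65 × 10⁸) × 1.88) / 0.00885
  E = 2.05 × 10¹¹ Pa
Convert: E = 2.05 × 10¹¹ Pa = 205 GPa
Final answer: E = 205 GPa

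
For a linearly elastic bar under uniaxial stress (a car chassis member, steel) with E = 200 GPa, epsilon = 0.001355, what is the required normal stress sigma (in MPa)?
Model: a linearly elastic bar under uniaxial stress, so epsilon = sigma / E.
Solve for sigma: sigma = epsilon·E.
Convert to SI units:
  E = 200 GPa = 2 × 10¹¹ Pa
Substitute:
  sigma = 0.001355 × (2 × 10¹¹)
  sigma = 2.71 × 10⁸ Pa
Convert: sigma = 2.71 × 10⁸ Pa = 271 MPa
Final answer: sigma = 271 MPa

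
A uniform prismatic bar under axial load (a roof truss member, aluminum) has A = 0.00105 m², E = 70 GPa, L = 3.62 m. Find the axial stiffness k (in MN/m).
Model: a uniform prismatic bar under axial load, so k = (A·E) / L.
Convert to SI units:
  E = 70 GPa = 7 × 10¹⁰ Pa
Substitute:
  k = (0.00105 × (7 × 10¹⁰)) / 3.62
  k = 2.03 × 10⁷ N/m
Convert: k = 2.03 × 10⁷ N/m = 20.3 MN/m
Final answer: k = 20.3 MN/m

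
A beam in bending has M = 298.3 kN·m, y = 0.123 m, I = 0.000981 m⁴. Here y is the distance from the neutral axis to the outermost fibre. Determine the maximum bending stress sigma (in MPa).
Model: a beam in bending, so sigma = (M·y) / I.
Convert to SI units:
  M = 298.3 kN·m = 298300 N·m
Substitute:
  sigma = (298300 × 0.123) / 0.000981
  sigma = 3.74 × 10⁷ Pa
Convert: sigma = 3.74 × 10⁷ Pa = 37.4 MPa
Final answer: sigma = 37.4 MPa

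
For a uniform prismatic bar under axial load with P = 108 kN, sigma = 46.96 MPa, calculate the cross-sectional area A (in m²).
Model: a uniform prismatic bar under axial load, so sigma = P / A.
Solve for A: A = P / sigma.
Convert to SI units:
  P = 108 kN = 108000 N
  sigma = 46.96 MPa = 4.696 × 10⁷ Pa
Substitute:
  A = 108000 / (4.696 × 10⁷)
  A = 0.0023 m²
Final answer: A = 0.0023 m²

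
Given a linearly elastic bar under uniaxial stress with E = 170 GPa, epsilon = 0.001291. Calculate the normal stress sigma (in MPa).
Model: a linearly elastic bar under uniaxial stress, so sigma = E·epsilon.
Convert to SI units:
  E = 170 GPa = 1.7 × 10¹¹ Pa
Substitute:
  sigma = (1.7 × 10¹¹) × 0.001291
  sigma = 2.195 × 10⁸ Pa
Convert: sigma = 2.195 × 10⁸ Pa = 219.5 MPa
Final answer: sigma = 219.5 MPa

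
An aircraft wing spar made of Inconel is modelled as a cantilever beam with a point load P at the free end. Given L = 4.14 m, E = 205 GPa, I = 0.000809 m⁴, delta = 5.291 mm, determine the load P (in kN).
Model: a cantilever beam with a point load P at the free end, so delta = (P·L^3) / (3·E·I).
Solve for P: P = (3·delta·E·I) / L^3.
Convert to SI units:
  E = 205 GPa = 2.05 × 10¹¹ Pa
  delta = 5.291 mm = 0.005291 m
Substitute:
  P = (3 × 0.005291 × (2.05 × 10¹¹) × 0.000809) / 4.14^3
  P = 37100 N
Convert: P = 37100 N = 37.1 kN
Final answer: P = 37.1 kN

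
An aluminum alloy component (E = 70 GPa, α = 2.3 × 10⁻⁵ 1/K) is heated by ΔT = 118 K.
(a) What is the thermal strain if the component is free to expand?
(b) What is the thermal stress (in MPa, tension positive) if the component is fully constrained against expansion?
(a) Free thermal strain ε_th = α·ΔT = (2.3 × 10⁻⁵) × 118 = 0.002714
(b) Fully constrained, the expansion is suppressed, so σ = -E·α·ΔT. Convert E = 70 GPa = 7 × 10¹⁰ Pa.
  σ = -(7 × 10¹⁰) × (2.3 × 10⁻⁵) × 118 = -1.9 × 10⁸ Pa = -190 MPa (compressive)
Final answer: (a) ε_th = 0.002714, (b) σ = -190 MPa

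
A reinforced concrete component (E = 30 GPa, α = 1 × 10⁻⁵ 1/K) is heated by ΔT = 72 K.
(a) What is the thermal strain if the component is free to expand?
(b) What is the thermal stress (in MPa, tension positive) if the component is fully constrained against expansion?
(a) Free thermal strain ε_th = α·ΔT = (1 × 10⁻⁵) × 72 = 0.00072
(b) Fully constrained, the expansion is suppressed, so σ = -E·α·ΔT. Convert E = 30 GPa = 3 × 10¹⁰ Pa.
  σ = -(3 × 10¹⁰) × (1 × 10⁻⁵) × 72 = -2.16 × 10⁷ Pa = -21.6 MPa (compressive)
Final answer: (a) ε_th = 0.00072, (b) σ = -21.6 MPa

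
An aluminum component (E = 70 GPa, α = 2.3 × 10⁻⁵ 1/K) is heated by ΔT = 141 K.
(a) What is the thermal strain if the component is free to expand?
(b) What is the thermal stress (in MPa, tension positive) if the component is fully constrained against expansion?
(a) Free thermal strain ε_th = α·ΔT = (2.3 × 10⁻⁵) × 141 = 0.003243
(b) Fully constrained, the expansion is suppressed, so σ = -E·α·ΔT. Convert E = 70 GPa = 7 × 10¹⁰ Pa.
  σ = -(7 × 10¹⁰) × (2.3 × 10⁻⁵) × 141 = -2.27 × 10⁸ Pa = -227 MPa (compressive)
Final answer: (a) ε_th = 0.003243, (b) σ = -227 MPa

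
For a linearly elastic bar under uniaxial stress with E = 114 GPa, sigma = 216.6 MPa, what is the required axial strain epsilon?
Model: a linearly elastic bar under uniaxial stress, so sigma = E·epsilon.
Solve for epsilon: epsilon = sigma / E.
Convert to SI units:
  E = 114 GPa = 1.14 × 10¹¹ Pa
  sigma = 216.6 MPa = 2.166 × 10⁸ Pa
Substitute:
  epsilon = (2.166 × 10⁸) / (1.14 × 10¹¹)
  epsilon = 0.0019
Final answer: epsilon = 0.0019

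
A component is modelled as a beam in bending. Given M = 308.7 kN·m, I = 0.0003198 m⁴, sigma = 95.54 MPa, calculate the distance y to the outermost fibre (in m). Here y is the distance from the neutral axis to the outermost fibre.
Model: a beam in bending, so sigma = (M·y) / I.
Solve for y: y = (sigma·I) / M.
Convert to SI units:
  M = 308.7 kN·m = 308700 N·m
  sigma = 95.54 MPa = 9.554 × 10⁷ Pa
Substitute:
  y = ((9.554 × 10⁷) × 0.0003198) / 308700
  y = 0.09898 m
Final answer: y = 0.09898 m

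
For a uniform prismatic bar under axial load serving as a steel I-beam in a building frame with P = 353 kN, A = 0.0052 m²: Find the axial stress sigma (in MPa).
Model: a uniform prismatic bar under axial load, so sigma = P / A.
Convert to SI units:
  P = 353 kN = 353000 N
Substitute:
  sigma = 353000 / 0.0052
  sigma = 6.788 × 10⁷ Pa
Convert: sigma = 6.788 × 10⁷ Pa = 67.88 MPa
Final answer: sigma = 67.88 MPa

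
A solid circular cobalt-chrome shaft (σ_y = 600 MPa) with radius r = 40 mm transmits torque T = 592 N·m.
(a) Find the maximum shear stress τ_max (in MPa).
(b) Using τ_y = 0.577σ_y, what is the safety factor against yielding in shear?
(a) For a solid circular shaft, τ_max = T·r/J with J = π·r^4/2, i.e. τ_max = 2·T / (π·r^3). Convert r = 40 mm = 0.04 m.
  τ_max = (2 × 592) / (π × 0.04^3) = 5.889 × 10⁶ Pa = 5.889 MPa
(b) τ_y = 0.577 × 600 = 346.2 MPa
  SF = τ_y/τ_max = 346.2 / 5.889 = 58.79
Final answer: (a) τ_max = 5.889 MPa, (b) SF = 58.79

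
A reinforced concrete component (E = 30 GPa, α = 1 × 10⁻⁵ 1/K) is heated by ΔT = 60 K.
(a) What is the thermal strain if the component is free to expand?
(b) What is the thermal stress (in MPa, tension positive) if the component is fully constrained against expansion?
(a) Free thermal strain ε_th = α·ΔT = (1 × 10⁻⁵) × 60 = 0.0006
(b) Fully constrained, the expansion is suppressed, so σ = -E·α·ΔT. Convert E = 30 GPa = 3 × 10¹⁰ Pa.
  σ = -(3 × 10¹⁰) × (1 × 10⁻⁵) × 60 = -1.8 × 10⁷ Pa = -18 MPa (compressive)
Final answer: (a) ε_th = 0.0006, (b) σ = -18 MPa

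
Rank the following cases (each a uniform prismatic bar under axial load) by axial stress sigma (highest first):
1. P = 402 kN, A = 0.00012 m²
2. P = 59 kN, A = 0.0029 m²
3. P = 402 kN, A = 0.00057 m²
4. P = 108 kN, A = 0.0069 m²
Model: a uniform prismatic bar under axial load, so sigma = P / A (SI units).
  Case 1: sigma = 402000 / 0.00012 = 3.35 × 10⁹ Pa = 3350 MPa
  Case 2: sigma = 59000 / 0.0029 = 2.034 × 10⁷ Pa = 20.34 MPa
  Case 3: sigma = 402000 / 0.00057 = 7.053 × 10⁸ Pa = 705.3 MPa
  Case 4: sigma = 108000 / 0.0069 = 1.565 × 10⁷ Pa = 15.65 MPa
Ordering: 3350 MPa (case 1) > 705.3 MPa (case 3) > 20.34 MPa (case 2) > 15.65 MPa (case 4)
Final answer: 1, 3, 2, 4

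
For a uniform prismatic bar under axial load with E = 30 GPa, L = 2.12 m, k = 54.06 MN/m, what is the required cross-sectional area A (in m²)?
Model: a uniform prismatic bar under axial load, so k = (A·E) / L.
Solve for A: A = (k·L) / E.
Convert to SI units:
  E = 30 GPa = 3 × 10¹⁰ Pa
  k = 54.06 MN/m = 5.406 × 10⁷ N/m
Substitute:
  A = ((5.406 × 10⁷) × 2.12) / (3 × 10¹⁰)
  A = 0.00382 m²
Final answer: A = 0.00382 m²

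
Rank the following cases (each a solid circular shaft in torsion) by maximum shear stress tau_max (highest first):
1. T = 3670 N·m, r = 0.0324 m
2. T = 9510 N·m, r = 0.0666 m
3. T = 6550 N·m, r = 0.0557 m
Model: a solid circular shaft in torsion, so tau_max = (2·T) / (π·r^3) (SI units).
  Case 1: tau_max = (2 × 3670) / (π × 0.0324^3) = 6.869 × 10⁷ Pa = 68.69 MPa
  Case 2: tau_max = (2 × 9510) / (π × 0.0666^3) = 2.049 × 10⁷ Pa = 20.49 MPa
  Case 3: tau_max = (2 × 6550) / (π × 0.0557^3) = 2.413 × 10⁷ Pa = 24.13 MPa
Ordering: 68.69 MPa (case 1) > 24.13 MPa (case 3) > 20.49 MPa (case 2)
Final answer: 1, 3, 2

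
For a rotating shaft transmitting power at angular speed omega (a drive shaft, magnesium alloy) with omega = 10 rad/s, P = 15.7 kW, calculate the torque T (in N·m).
Model: a rotating shaft transmitting power at angular speed omega, so P = T·omega.
Solve for T: T = P / omega.
Convert to SI units:
  P = 15.7 kW = 15700 W
Substitute:
  T = 15700 / 10
  T = 1570 N·m
Final answer: T = 1570 N·m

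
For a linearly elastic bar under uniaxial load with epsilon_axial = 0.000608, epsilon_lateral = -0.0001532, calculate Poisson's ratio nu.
Model: a linearly elastic bar under uniaxial load, so epsilon_lateral = -nu·epsilon_axial.
Solve for nu: nu = -epsilon_lateral / epsilon_axial.
Substitute:
  nu = -(-0.0001532) / 0.000608
  nu = 0.252
Final answer: nu = 0.252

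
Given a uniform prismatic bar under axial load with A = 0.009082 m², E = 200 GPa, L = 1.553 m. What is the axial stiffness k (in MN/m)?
Model: a uniform prismatic bar under axial load, so k = (A·E) / L.
Convert to SI units:
  E = 200 GPa = 2 × 10¹¹ Pa
Substitute:
  k = (0.009082 × (2 × 10¹¹)) / 1.553
  k = 1.17 × 10⁹ N/m
Convert: k = 1.17 × 10⁹ N/m = 1170 MN/m
Final answer: k = 1170 MN/m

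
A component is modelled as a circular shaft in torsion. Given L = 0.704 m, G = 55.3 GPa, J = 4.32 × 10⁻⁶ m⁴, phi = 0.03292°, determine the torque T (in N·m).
Model: a circular shaft in torsion, so phi = (T·L) / (G·J).
Solve for T: T = (phi·G·J) / L.
Convert to SI units:
  G = 55.3 GPa = 5.53 × 10¹⁰ Pa
  phi = 0.03292° = 0.0005746 rad
Substitute:
  T = (0.0005746 × (5.53 × 10¹⁰) × (4.32 × 10⁻⁶)) / 0.704
  T = 195 N·m
Final answer: T = 195 N·m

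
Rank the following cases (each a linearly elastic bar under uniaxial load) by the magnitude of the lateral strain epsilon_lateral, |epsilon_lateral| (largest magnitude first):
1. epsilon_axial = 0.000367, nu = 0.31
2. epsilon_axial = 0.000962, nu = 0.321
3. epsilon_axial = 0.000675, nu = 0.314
Model: a linearly elastic bar under uniaxial load, so epsilon_lateral = -nu·epsilon_axial (SI units).
  Case 1: epsilon_lateral = -(0.31 × 0.000367) = -0.0001138
  Case 2: epsilon_lateral = -(0.321 × 0.000962) = -0.0003088
  Case 3: epsilon_lateral = -(0.314 × 0.000675) = -0.000212
Ordering by |epsilon_lateral|: 0.0003088 (case 2) > 0.000212 (case 3) > 0.0001138 (case 1)
Final answer: 2, 3, 1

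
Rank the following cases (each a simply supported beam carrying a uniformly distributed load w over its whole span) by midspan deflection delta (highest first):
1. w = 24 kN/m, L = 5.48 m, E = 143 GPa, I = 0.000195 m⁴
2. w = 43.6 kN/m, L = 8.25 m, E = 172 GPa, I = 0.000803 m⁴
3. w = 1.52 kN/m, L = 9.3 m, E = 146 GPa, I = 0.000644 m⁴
Model: a simply supported beam carrying a uniformly distributed load w over its whole span, so delta = (5·w·L^4) / (384·E·I) (SI units).
  Case 1: delta = (5 × 24000 × 5.48^4) / (384 × (1.43 × 10¹¹) × 0.000195) = 0.01011 m = 10.11 mm
  Case 2: delta = (5 × 43600 × 8.25^4) / (384 × (1.72 × 10¹¹) × 0.000803) = 0.01904 m = 19.04 mm
  Case 3: delta = (5 × 1520 × 9.3^4) / (384 × (1.46 × 10¹¹) × 0.000644) = 0.001575 m = 1.575 mm
Ordering: 19.04 mm (case 2) > 10.11 mm (case 1) > 1.575 mm (case 3)
Final answer: 2, 1, 3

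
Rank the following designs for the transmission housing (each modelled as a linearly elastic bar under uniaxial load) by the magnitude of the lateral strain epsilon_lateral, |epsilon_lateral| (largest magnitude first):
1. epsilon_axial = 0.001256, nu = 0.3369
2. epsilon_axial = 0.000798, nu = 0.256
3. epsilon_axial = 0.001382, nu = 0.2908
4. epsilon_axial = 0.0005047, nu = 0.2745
Model: a linearly elastic bar under uniaxial load, so epsilon_lateral = -nu·epsilon_axial (SI units).
  Case 1: epsilon_lateral = -(0.3369 × 0.001256) = -0.0004231
  Case 2: epsilon_lateral = -(0.256 × 0.000798) = -0.0002043
  Case 3: epsilon_lateral = -(0.2908 × 0.001382) = -0.0004019
  Case 4: epsilon_lateral = -(0.2745 × 0.0005047) = -0.0001385
Ordering by |epsilon_lateral|: 0.0004231 (case 1) > 0.0004019 (case 3) > 0.0002043 (case 2) > 0.0001385 (case 4)
Final answer: 1, 3, 2, 4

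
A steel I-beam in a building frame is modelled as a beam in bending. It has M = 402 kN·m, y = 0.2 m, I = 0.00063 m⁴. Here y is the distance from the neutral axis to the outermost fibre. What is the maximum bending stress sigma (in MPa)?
Model: a beam in bending, so sigma = (M·y) / I.
Convert to SI units:
  M = 402 kN·m = 402000 N·m
Substitute:
  sigma = (402000 × 0.2) / 0.00063
  sigma = 1.276 × 10⁸ Pa
Convert: sigma = 1.276 × 10⁸ Pa = 127.6 MPa
Final answer: sigma = 127.6 MPa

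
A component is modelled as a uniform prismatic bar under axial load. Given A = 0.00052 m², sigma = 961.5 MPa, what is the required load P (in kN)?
Model: a uniform prismatic bar under axial load, so sigma = P / A.
Solve for P: P = sigma·A.
Convert to SI units:
  sigma = 961.5 MPa = 9.615 × 10⁸ Pa
Substitute:
  P = (9.615 × 10⁸) × 0.00052
  P = 500000 N
Convert: P = 500000 N = 500 kN
Final answer: P = 500 kN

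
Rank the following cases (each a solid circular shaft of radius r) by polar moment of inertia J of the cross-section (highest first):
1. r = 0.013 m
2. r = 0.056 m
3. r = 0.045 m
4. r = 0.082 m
Model: a solid circular shaft of radius r, so J = (π·r^4) / 2 (SI units).
  Case 1: J = (π × 0.013^4) / 2 = 4.486 × 10⁻⁸ m⁴
  Case 2: J = (π × 0.056^4) / 2 = 1.545 × 10⁻⁵ m⁴
  Case 3: J = (π × 0.045^4) / 2 = 6.441 × 10⁻⁶ m⁴
  Case 4: J = (π × 0.082^4) / 2 = 7.102 × 10⁻⁵ m⁴
Ordering: 7.102 × 10⁻⁵ m⁴ (case 4) > 1.545 × 10⁻⁵ m⁴ (case 2) > 6.441 × 10⁻⁶ m⁴ (case 3) > 4.486 × 10⁻⁸ m⁴ (case 1)
Final answer: 4, 2, 3, 1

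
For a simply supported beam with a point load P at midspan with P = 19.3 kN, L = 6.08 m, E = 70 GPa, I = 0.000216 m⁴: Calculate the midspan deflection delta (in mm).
Model: a simply supported beam with a point load P at midspan, so delta = (P·L^3) / (48·E·I).
Convert to SI units:
  P = 19.3 kN = 19300 N
  E = 70 GPa = 7 × 10¹⁰ Pa
Substitute:
  delta = (19300 × 6.08^3) / (48 × (7 × 10¹⁰) × 0.000216)
  delta = 0.005977 m
Convert: delta = 0.005977 m = 5.977 mm
Final answer: delta = 5.977 mm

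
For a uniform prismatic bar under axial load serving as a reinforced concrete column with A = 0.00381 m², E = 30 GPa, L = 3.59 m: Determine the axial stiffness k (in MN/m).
Model: a uniform prismatic bar under axial load, so k = (A·E) / L.
Convert to SI units:
  E = 30 GPa = 3 × 10¹⁰ Pa
Substitute:
  k = (0.00381 × (3 × 10¹⁰)) / 3.59
  k = 3.184 × 10⁷ N/m
Convert: k = 3.184 × 10⁷ N/m = 31.84 MN/m
Final answer: k = 31.84 MN/m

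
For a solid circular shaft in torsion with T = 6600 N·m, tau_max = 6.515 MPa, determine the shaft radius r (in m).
Model: a solid circular shaft in torsion, so tau_max = (2·T) / (π·r^3).
Solve for r: r = ((2·T) / (π·tau_max))^(1/3).
Convert to SI units:
  tau_max = 6.515 MPa = 6.515 × 10⁶ Pa
Substitute:
  r = ((2 × 6600) / (π × (6.515 × 10⁶)))^(1/3)
  r = 0.0864 m
Final answer: r = 0.0864 m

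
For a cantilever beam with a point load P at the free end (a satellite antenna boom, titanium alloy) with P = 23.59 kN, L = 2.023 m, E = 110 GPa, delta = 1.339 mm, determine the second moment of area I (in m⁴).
Model: a cantilever beam with a point load P at the free end, so delta = (P·L^3) / (3·E·I).
Solve for I: I = (P·L^3) / (3·delta·E).
Convert to SI units:
  P = 23.59 kN = 23590 N
  E = 110 GPa = 1.1 × 10¹¹ Pa
  delta = 1.339 mm = 0.001339 m
Substitute:
  I = (23590 × 2.023^3) / (3 × 0.001339 × (1.1 × 10¹¹))
  I = 0.000442 m⁴
Final answer: I = 0.000442 m⁴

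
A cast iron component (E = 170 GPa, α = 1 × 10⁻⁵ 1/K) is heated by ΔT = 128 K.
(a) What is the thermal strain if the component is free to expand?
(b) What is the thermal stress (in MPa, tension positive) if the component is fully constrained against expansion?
(a) Free thermal strain ε_th = α·ΔT = (1 × 10⁻⁵) × 128 = 0.00128
(b) Fully constrained, the expansion is suppressed, so σ = -E·α·ΔT. Convert E = 170 GPa = 1.7 × 10¹¹ Pa.
  σ = -(1.7 × 10¹¹) × (1 × 10⁻⁵) × 128 = -2.176 × 10⁸ Pa = -217.6 MPa (compressive)
Final answer: (a) ε_th = 0.00128, (b) σ = -217.6 MPa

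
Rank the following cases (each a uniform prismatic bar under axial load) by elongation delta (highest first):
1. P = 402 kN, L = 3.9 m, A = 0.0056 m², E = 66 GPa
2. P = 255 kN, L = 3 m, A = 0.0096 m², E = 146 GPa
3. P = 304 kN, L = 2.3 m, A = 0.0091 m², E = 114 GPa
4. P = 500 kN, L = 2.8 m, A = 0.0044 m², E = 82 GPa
Model: a uniform prismatic bar under axial load, so delta = (P·L) / (A·E) (SI units).
  Case 1: delta = (402000 × 3.9) / (0.0056 × (6.6 × 10¹⁰)) = 0.004242 m = 4.242 mm
  Case 2: delta = (255000 × 3) / (0.0096 × (1.46 × 10¹¹)) = 0.0005458 m = 0.5458 mm
  Case 3: delta = (304000 × 2.3) / (0.0091 × (1.14 × 10¹¹)) = 0.000674 m = 0.674 mm
  Case 4: delta = (500000 × 2.8) / (0.0044 × (8.2 × 10¹⁰)) = 0.00388 m = 3.88 mm
Ordering: 4.242 mm (case 1) > 3.88 mm (case 4) > 0.674 mm (case 3) > 0.5458 mm (case 2)
Final answer: 1, 4, 3, 2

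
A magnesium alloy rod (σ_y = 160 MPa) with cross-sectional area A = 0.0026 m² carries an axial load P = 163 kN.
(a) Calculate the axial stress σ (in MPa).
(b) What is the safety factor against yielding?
(a) Axial stress σ = P/A. Convert P = 163 kN = 163000 N.
  σ = 163000 / 0.0026 = 6.269 × 10⁷ Pa = 62.69 MPa
(b) Safety factor SF = σ_y/σ = 160 / 62.69 = 2.552
Final answer: (a) σ = 62.69 MPa, (b) SF = 2.552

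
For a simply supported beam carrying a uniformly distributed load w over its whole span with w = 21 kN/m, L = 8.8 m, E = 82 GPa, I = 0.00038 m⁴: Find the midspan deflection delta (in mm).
Model: a simply supported beam carrying a uniformly distributed load w over its whole span, so delta = (5·w·L^4) / (384·E·I).
Convert to SI units:
  w = 21 kN/m = 21000 N/m
  E = 82 GPa = 8.2 × 10¹⁰ Pa
Substitute:
  delta = (5 × 21000 × 8.8^4) / (384 × (8.2 × 10¹⁰) × 0.00038)
  delta = 0.05262 m
Convert: delta = 0.05262 m = 52.62 mm
Final answer: delta = 52.62 mm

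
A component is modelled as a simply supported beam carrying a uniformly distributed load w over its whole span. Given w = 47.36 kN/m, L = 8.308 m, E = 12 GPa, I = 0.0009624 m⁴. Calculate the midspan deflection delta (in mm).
Model: a simply supported beam carrying a uniformly distributed load w over its whole span, so delta = (5·w·L^4) / (384·E·I).
Convert to SI units:
  w = 47.36 kN/m = 47360 N/m
  E = 12 GPa = 1.2 × 10¹⁰ Pa
Substitute:
  delta = (5 × 47360 × 8.308^4) / (384 × (1.2 × 10¹⁰) × 0.0009624)
  delta = 0.2544 m
Convert: delta = 0.2544 m = 254.4 mm
Final answer: delta = 254.4 mm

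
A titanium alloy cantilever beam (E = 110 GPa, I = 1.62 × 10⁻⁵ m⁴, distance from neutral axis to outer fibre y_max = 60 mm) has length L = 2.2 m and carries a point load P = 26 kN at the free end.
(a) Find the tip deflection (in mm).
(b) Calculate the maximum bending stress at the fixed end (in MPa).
(a) Tip deflection of a cantilever with an end point load: δ = P·L^3 / (3·E·I). Convert P = 26 kN = 26000 N, E = 110 GPa = 1.1 × 10¹¹ Pa.
  δ = (26000 × 2.2^3) / (3 × (1.1 × 10¹¹) × (1.62 × 10⁻⁵)) = 0.05179 m = 51.79 mm
(b) Maximum bending moment at the fixed end: M = P·L = 26000 × 2.2 = 57200 N·m. Convert y_max = 60 mm = 0.06 m.
  σ = M·y_max / I = (57200 × 0.06) / (1.62 × 10⁻⁵) = 2.119 × 10⁸ Pa = 211.9 MPa
Final answer: (a) δ = 51.79 mm, (b) σ = 211.9 MPa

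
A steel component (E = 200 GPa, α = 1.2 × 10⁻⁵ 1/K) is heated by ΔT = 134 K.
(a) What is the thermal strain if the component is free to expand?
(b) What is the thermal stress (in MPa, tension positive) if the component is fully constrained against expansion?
(a) Free thermal strain ε_th = α·ΔT = (1.2 × 10⁻⁵) × 134 = 0.001608
(b) Fully constrained, the expansion is suppressed, so σ = -E·α·ΔT. Convert E = 200 GPa = 2 × 10¹¹ Pa.
  σ = -(2 × 10¹¹) × (1.2 × 10⁻⁵) × 134 = -3.216 × 10⁸ Pa = -321.6 MPa (compressive)
Final answer: (a) ε_th = 0.001608, (b) σ = -321.6 MPa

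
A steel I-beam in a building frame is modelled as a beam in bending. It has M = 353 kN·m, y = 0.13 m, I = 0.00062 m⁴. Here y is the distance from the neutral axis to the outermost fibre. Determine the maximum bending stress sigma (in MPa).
Model: a beam in bending, so sigma = (M·y) / I.
Convert to SI units:
  M = 353 kN·m = 353000 N·m
Substitute:
  sigma = (353000 × 0.13) / 0.00062
  sigma = 7.402 × 10⁷ Pa
Convert: sigma = 7.402 × 10⁷ Pa = 74.02 MPa
Final answer: sigma = 74.02 MPa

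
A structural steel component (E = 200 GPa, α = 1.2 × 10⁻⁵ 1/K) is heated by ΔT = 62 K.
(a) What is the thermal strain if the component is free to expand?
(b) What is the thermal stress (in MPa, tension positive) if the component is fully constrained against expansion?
(a) Free thermal strain ε_th = α·ΔT = (1.2 × 10⁻⁵) × 62 = 0.000744
(b) Fully constrained, the expansion is suppressed, so σ = -E·α·ΔT. Convert E = 200 GPa = 2 × 10¹¹ Pa.
  σ = -(2 × 10¹¹) × (1.2 × 10⁻⁵) × 62 = -1.488 × 10⁸ Pa = -148.8 MPa (compressive)
Final answer: (a) ε_th = 0.000744, (b) σ = -148.8 MPa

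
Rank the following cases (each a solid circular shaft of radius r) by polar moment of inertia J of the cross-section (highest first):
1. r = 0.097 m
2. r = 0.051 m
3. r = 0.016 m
Model: a solid circular shaft of radius r, so J = (π·r^4) / 2 (SI units).
  Case 1: J = (π × 0.097^4) / 2 = 0.0001391 m⁴
  Case 2: J = (π × 0.051^4) / 2 = 1.063 × 10⁻⁵ m⁴
  Case 3: J = (π × 0.016^4) / 2 = 1.029 × 10⁻⁷ m⁴
Ordering: 0.0001391 m⁴ (case 1) > 1.063 × 10⁻⁵ m⁴ (case 2) > 1.029 × 10⁻⁷ m⁴ (case 3)
Final answer: 1, 2, 3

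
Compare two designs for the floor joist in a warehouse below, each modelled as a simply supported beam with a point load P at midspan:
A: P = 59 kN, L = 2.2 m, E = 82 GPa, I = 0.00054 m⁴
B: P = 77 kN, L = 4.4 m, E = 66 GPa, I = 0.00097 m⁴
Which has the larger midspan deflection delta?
Model: a simply supported beam with a point load P at midspan, so delta = (P·L^3) / (48·E·I) (SI units).
  A: delta = (59000 × 2.2^3) / (48 × (8.2 × 10¹⁰) × 0.00054) = 0.0002956 m = 0.2956 mm
  B: delta = (77000 × 4.4^3) / (48 × (6.6 × 10¹⁰) × 0.00097) = 0.002134 m = 2.134 mm
2.134 mm > 0.2956 mm, so B is larger.
Final answer: B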